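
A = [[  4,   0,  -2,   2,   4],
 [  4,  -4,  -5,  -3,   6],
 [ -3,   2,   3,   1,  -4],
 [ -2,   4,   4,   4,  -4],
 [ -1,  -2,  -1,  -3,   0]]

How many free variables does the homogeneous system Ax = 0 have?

3

Row reduce to echelon form.
R2 ← R2 − R1: [0, -4, -3, -5, 2]
R3 ← R3 + (3/4)·R1: [0, 2, 3/2, 5/2, -1]
R4 ← R4 + (1/2)·R1: [0, 4, 3, 5, -2]
R5 ← R5 + (1/4)·R1: [0, -2, -3/2, -5/2, 1]
R3 ← R3 + (1/2)·R2: [0, 0, 0, 0, 0]
R4 ← R4 + R2: [0, 0, 0, 0, 0]
R5 ← R5 − (1/2)·R2: [0, 0, 0, 0, 0]
2 nonzero rows, so rank(A) = 2.
A has 5 columns; by rank–nullity, nullity = 5 − 2 = 3.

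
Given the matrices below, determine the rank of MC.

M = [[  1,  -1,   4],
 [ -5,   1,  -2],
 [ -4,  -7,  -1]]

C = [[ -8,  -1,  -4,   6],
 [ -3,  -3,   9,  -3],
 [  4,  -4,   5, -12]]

3

First compute MC:
[[ 11, -14,   7, -39],
 [ 29,  10,  19,  -9],
 [ 49,  29, -52,   9]]
Now row reduce the product.
R2 ← R2 − (29/11)·R1: [0, 516/11, 6/11, 1032/11]
R3 ← R3 − (49/11)·R1: [0, 1005/11, -915/11, 2010/11]
R3 ← R3 − (335/172)·R2: [0, 0, -7245/86, 0]
3 nonzero rows, so rank(MC) = 3.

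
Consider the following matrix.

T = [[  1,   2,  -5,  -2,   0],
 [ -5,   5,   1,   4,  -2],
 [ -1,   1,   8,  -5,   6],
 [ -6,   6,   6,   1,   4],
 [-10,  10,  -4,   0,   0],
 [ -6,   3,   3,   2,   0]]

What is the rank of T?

Row reduce to echelon form.
R2 ← R2 + (5)·R1: [0, 15, -24, -6, -2]
R3 ← R3 + R1: [0, 3, 3, -7, 6]
R4 ← R4 + (6)·R1: [0, 18, -24, -11, 4]
R5 ← R5 + (10)·R1: [0, 30, -54, -20, 0]
R6 ← R6 + (6)·R1: [0, 15, -27, -10, 0]
R3 ← R3 − (1/5)·R2: [0, 0, 39/5, -29/5, 32/5]
R4 ← R4 − (6/5)·R2: [0, 0, 24/5, -19/5, 32/5]
R5 ← R5 − (2)·R2: [0, 0, -6, -8, 4]
R6 ← R6 − R2: [0, 0, -3, -4, 2]
R4 ← R4 − (8/13)·R3: [0, 0, 0, -3/13, 32/13]
R5 ← R5 + (10/13)·R3: [0, 0, 0, -162/13, 116/13]
R6 ← R6 + (5/13)·R3: [0, 0, 0, -81/13, 58/13]
R5 ← R5 − (54)·R4: [0, 0, 0, 0, -124]
R6 ← R6 − (27)·R4: [0, 0, 0, 0, -62]
R6 ← R6 − (1/2)·R5: [0, 0, 0, 0, 0]
Echelon form has 5 nonzero rows, so rank(T) = 5.

5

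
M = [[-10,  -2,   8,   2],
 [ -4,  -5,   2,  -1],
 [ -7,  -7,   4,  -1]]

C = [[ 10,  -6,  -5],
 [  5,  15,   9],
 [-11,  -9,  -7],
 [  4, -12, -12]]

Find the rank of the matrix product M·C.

First compute MC:
[[-190, -66, -48],
 [-91, -57, -27],
 [-153, -87, -44]]
Now row reduce the product.
R2 ← R2 − (91/190)·R1: [0, -2412/95, -381/95]
R3 ← R3 − (153/190)·R1: [0, -3216/95, -508/95]
R3 ← R3 − (4/3)·R2: [0, 0, 0]
2 nonzero rows, so rank(MC) = 2.

2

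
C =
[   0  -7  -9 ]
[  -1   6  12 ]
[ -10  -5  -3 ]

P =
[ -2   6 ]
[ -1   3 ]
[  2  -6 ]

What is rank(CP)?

First compute CP:
[[-11,  33],
 [ 20, -60],
 [ 19, -57]]
Now row reduce the product.
R2 ← R2 + (20/11)·R1: [0, 0]
R3 ← R3 + (19/11)·R1: [0, 0]
1 nonzero row, so rank(CP) = 1.

1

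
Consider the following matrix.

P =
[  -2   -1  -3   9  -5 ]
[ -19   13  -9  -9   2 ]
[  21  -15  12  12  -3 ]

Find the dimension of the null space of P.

2

Row reduce to echelon form.
R2 ← R2 − (19/2)·R1: [0, 45/2, 39/2, -189/2, 99/2]
R3 ← R3 + (21/2)·R1: [0, -51/2, -39/2, 213/2, -111/2]
R3 ← R3 + (17/15)·R2: [0, 0, 13/5, -3/5, 3/5]
3 nonzero rows, so rank(P) = 3.
P has 5 columns; by rank–nullity, nullity = 5 − 3 = 2.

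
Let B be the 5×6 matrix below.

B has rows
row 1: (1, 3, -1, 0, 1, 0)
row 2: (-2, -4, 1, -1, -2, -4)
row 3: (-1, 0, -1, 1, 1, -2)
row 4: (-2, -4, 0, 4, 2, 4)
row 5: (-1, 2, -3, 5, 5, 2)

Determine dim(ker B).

Row reduce to echelon form.
R2 ← R2 + (2)·R1: [0, 2, -1, -1, 0, -4]
R3 ← R3 + R1: [0, 3, -2, 1, 2, -2]
R4 ← R4 + (2)·R1: [0, 2, -2, 4, 4, 4]
R5 ← R5 + R1: [0, 5, -4, 5, 6, 2]
R3 ← R3 − (3/2)·R2: [0, 0, -1/2, 5/2, 2, 4]
R4 ← R4 − R2: [0, 0, -1, 5, 4, 8]
R5 ← R5 − (5/2)·R2: [0, 0, -3/2, 15/2, 6, 12]
R4 ← R4 − (2)·R3: [0, 0, 0, 0, 0, 0]
R5 ← R5 − (3)·R3: [0, 0, 0, 0, 0, 0]
3 nonzero rows, so rank(B) = 3.
B has 6 columns; by rank–nullity, nullity = 6 − 3 = 3.

3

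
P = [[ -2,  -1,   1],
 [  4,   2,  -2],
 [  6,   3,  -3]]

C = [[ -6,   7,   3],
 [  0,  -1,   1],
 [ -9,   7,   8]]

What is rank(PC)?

1

First compute PC:
[[  3,  -6,   1],
 [ -6,  12,  -2],
 [ -9,  18,  -3]]
Now row reduce the product.
R2 ← R2 + (2)·R1: [0, 0, 0]
R3 ← R3 + (3)·R1: [0, 0, 0]
1 nonzero row, so rank(PC) = 1.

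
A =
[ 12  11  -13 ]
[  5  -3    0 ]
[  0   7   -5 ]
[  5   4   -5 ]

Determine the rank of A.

2

Row reduce to echelon form.
R2 ← R2 − (5/12)·R1: [0, -91/12, 65/12]
R4 ← R4 − (5/12)·R1: [0, -7/12, 5/12]
R3 ← R3 + (12/13)·R2: [0, 0, 0]
R4 ← R4 − (1/13)·R2: [0, 0, 0]
Echelon form has 2 nonzero rows, so rank(A) = 2.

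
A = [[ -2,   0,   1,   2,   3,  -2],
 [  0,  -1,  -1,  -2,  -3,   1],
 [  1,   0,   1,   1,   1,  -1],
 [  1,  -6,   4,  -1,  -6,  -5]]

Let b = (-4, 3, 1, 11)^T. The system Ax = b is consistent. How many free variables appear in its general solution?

Row reduce the augmented matrix [A | b].
R3 ← R3 + (1/2)·R1: [0, 0, 3/2, 2, 5/2, -2, -1]
R4 ← R4 + (1/2)·R1: [0, -6, 9/2, 0, -9/2, -6, 9]
R4 ← R4 − (6)·R2: [0, 0, 21/2, 12, 27/2, -12, -9]
R4 ← R4 − (7)·R3: [0, 0, 0, -2, -4, 2, -2]
The echelon form has 4 nonzero rows, and every pivot lies in the first 6 columns, so rank(A) = rank([A|b]) = 4.
The system is consistent.
Free variables = (unknowns) − (rank) = 6 − 4 = 2.

2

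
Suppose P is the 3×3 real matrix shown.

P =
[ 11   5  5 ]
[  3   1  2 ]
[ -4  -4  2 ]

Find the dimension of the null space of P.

Row reduce to echelon form.
R2 ← R2 − (3/11)·R1: [0, -4/11, 7/11]
R3 ← R3 + (4/11)·R1: [0, -24/11, 42/11]
R3 ← R3 − (6)·R2: [0, 0, 0]
2 nonzero rows, so rank(P) = 2.
P has 3 columns; by rank–nullity, nullity = 3 − 2 = 1.

1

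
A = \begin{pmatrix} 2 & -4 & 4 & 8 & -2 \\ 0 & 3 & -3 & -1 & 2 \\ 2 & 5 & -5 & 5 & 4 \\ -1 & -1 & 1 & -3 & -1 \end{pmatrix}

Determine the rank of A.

2

Row reduce to echelon form.
R3 ← R3 − R1: [0, 9, -9, -3, 6]
R4 ← R4 + (1/2)·R1: [0, -3, 3, 1, -2]
R3 ← R3 − (3)·R2: [0, 0, 0, 0, 0]
R4 ← R4 + R2: [0, 0, 0, 0, 0]
Echelon form has 2 nonzero rows, so rank(A) = 2.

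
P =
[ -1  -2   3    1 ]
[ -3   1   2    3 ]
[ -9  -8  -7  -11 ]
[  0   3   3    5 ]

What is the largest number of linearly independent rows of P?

Row reduce to echelon form.
R2 ← R2 − (3)·R1: [0, 7, -7, 0]
R3 ← R3 − (9)·R1: [0, 10, -34, -20]
R3 ← R3 − (10/7)·R2: [0, 0, -24, -20]
R4 ← R4 − (3/7)·R2: [0, 0, 6, 5]
R4 ← R4 + (1/4)·R3: [0, 0, 0, 0]
Echelon form has 3 nonzero rows, so rank(P) = 3.
The rank gives the maximum number of linearly independent rows: 3.

3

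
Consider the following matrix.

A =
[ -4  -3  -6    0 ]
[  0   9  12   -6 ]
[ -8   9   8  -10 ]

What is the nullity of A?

Row reduce to echelon form.
R3 ← R3 − (2)·R1: [0, 15, 20, -10]
R3 ← R3 − (5/3)·R2: [0, 0, 0, 0]
2 nonzero rows, so rank(A) = 2.
A has 4 columns; by rank–nullity, nullity = 4 − 2 = 2.

2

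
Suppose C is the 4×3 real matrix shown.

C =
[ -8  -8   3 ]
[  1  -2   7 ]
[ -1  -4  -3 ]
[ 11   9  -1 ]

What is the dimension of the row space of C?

3

Row reduce to echelon form.
R2 ← R2 + (1/8)·R1: [0, -3, 59/8]
R3 ← R3 − (1/8)·R1: [0, -3, -27/8]
R4 ← R4 + (11/8)·R1: [0, -2, 25/8]
R3 ← R3 − R2: [0, 0, -43/4]
R4 ← R4 − (2/3)·R2: [0, 0, -43/24]
R4 ← R4 − (1/6)·R3: [0, 0, 0]
Echelon form has 3 nonzero rows, so rank(C) = 3.
The row space has dimension equal to the rank: 3.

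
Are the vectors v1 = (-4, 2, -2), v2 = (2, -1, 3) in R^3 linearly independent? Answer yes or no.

Form the matrix with these vectors as rows and row reduce.
R2 ← R2 + (1/2)·R1: [0, 0, 2]
2 nonzero rows, so the 2 vectors span a space of dimension 2.
Since 2 = 2, the vectors are linearly independent.

yes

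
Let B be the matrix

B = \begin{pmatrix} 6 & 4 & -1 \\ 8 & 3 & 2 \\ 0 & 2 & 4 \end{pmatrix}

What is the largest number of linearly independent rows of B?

Row reduce to echelon form.
R2 ← R2 − (4/3)·R1: [0, -7/3, 10/3]
R3 ← R3 + (6/7)·R2: [0, 0, 48/7]
Echelon form has 3 nonzero rows, so rank(B) = 3.
The rank gives the maximum number of linearly independent rows: 3.

3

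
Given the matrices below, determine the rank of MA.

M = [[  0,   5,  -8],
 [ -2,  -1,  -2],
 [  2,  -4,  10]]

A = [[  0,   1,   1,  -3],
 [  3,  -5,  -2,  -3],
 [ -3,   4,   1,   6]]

First compute MA:
[[ 39, -57, -18, -63],
 [  3,  -5,  -2,  -3],
 [-42,  62,  20,  66]]
Now row reduce the product.
R2 ← R2 − (1/13)·R1: [0, -8/13, -8/13, 24/13]
R3 ← R3 + (14/13)·R1: [0, 8/13, 8/13, -24/13]
R3 ← R3 + R2: [0, 0, 0, 0]
2 nonzero rows, so rank(MA) = 2.

2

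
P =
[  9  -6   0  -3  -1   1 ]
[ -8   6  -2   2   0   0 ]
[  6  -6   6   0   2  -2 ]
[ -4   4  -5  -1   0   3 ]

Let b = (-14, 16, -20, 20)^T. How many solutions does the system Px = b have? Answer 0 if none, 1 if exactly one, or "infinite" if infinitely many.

Row reduce the augmented matrix [P | b].
R2 ← R2 + (8/9)·R1: [0, 2/3, -2, -2/3, -8/9, 8/9, 32/9]
R3 ← R3 − (2/3)·R1: [0, -2, 6, 2, 8/3, -8/3, -32/3]
R4 ← R4 + (4/9)·R1: [0, 4/3, -5, -7/3, -4/9, 31/9, 124/9]
R3 ← R3 + (3)·R2: [0, 0, 0, 0, 0, 0, 0]
R4 ← R4 − (2)·R2: [0, 0, -1, -1, 4/3, 5/3, 20/3]
Swap R3 ↔ R4
The echelon form has 3 nonzero rows, and every pivot lies in the first 6 columns, so rank(P) = rank([P|b]) = 3.
The system is consistent.
rank = 3 < 6 unknowns, so there are infinitely many solutions.

infinite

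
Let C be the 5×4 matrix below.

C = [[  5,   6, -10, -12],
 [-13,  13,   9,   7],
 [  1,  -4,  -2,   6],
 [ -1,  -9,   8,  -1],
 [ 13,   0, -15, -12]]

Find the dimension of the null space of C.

Row reduce to echelon form.
R2 ← R2 + (13/5)·R1: [0, 143/5, -17, -121/5]
R3 ← R3 − (1/5)·R1: [0, -26/5, 0, 42/5]
R4 ← R4 + (1/5)·R1: [0, -39/5, 6, -17/5]
R5 ← R5 − (13/5)·R1: [0, -78/5, 11, 96/5]
R3 ← R3 + (2/11)·R2: [0, 0, -34/11, 4]
R4 ← R4 + (3/11)·R2: [0, 0, 15/11, -10]
R5 ← R5 + (6/11)·R2: [0, 0, 19/11, 6]
R4 ← R4 + (15/34)·R3: [0, 0, 0, -140/17]
R5 ← R5 + (19/34)·R3: [0, 0, 0, 140/17]
R5 ← R5 + R4: [0, 0, 0, 0]
4 nonzero rows, so rank(C) = 4.
C has 4 columns; by rank–nullity, nullity = 4 − 4 = 0.

0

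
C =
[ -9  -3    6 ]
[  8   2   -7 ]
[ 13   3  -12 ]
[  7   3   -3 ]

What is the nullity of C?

1

Row reduce to echelon form.
R2 ← R2 + (8/9)·R1: [0, -2/3, -5/3]
R3 ← R3 + (13/9)·R1: [0, -4/3, -10/3]
R4 ← R4 + (7/9)·R1: [0, 2/3, 5/3]
R3 ← R3 − (2)·R2: [0, 0, 0]
R4 ← R4 + R2: [0, 0, 0]
2 nonzero rows, so rank(C) = 2.
C has 3 columns; by rank–nullity, nullity = 3 − 2 = 1.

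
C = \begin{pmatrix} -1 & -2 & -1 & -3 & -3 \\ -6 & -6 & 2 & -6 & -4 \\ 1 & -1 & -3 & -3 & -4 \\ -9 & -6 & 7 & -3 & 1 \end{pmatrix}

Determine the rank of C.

2

Row reduce to echelon form.
R2 ← R2 − (6)·R1: [0, 6, 8, 12, 14]
R3 ← R3 + R1: [0, -3, -4, -6, -7]
R4 ← R4 − (9)·R1: [0, 12, 16, 24, 28]
R3 ← R3 + (1/2)·R2: [0, 0, 0, 0, 0]
R4 ← R4 − (2)·R2: [0, 0, 0, 0, 0]
Echelon form has 2 nonzero rows, so rank(C) = 2.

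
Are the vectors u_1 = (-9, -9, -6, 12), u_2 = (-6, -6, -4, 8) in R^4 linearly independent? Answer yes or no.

Form the matrix with these vectors as rows and row reduce.
R2 ← R2 − (2/3)·R1: [0, 0, 0, 0]
1 nonzero row, so the 2 vectors span a space of dimension 1.
Since 1 < 2, the vectors are linearly dependent.

no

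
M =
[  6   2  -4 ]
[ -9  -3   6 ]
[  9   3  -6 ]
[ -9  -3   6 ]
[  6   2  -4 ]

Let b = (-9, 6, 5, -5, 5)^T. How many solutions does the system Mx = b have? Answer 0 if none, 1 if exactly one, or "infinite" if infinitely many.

0

Row reduce the augmented matrix [M | b].
R2 ← R2 + (3/2)·R1: [0, 0, 0, -15/2]
R3 ← R3 − (3/2)·R1: [0, 0, 0, 37/2]
R4 ← R4 + (3/2)·R1: [0, 0, 0, -37/2]
R5 ← R5 − R1: [0, 0, 0, 14]
R3 ← R3 + (37/15)·R2: [0, 0, 0, 0]
R4 ← R4 − (37/15)·R2: [0, 0, 0, 0]
R5 ← R5 + (28/15)·R2: [0, 0, 0, 0]
The echelon form has 2 nonzero rows; the last pivot sits in the augmented column, so rank(M) = 1 but rank([M|b]) = 2.
Since the ranks differ, the system is inconsistent.
It has no solutions.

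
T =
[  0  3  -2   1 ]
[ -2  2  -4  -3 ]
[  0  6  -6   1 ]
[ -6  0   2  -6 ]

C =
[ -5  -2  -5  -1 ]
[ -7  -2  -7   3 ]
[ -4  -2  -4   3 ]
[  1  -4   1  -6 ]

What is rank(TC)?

First compute TC:
[[-12,  -6, -12,  -3],
 [  9,  20,   9,  14],
 [-17,  -4, -17,  -6],
 [ 16,  32,  16,  48]]
Now row reduce the product.
R2 ← R2 + (3/4)·R1: [0, 31/2, 0, 47/4]
R3 ← R3 − (17/12)·R1: [0, 9/2, 0, -7/4]
R4 ← R4 + (4/3)·R1: [0, 24, 0, 44]
R3 ← R3 − (9/31)·R2: [0, 0, 0, -160/31]
R4 ← R4 − (48/31)·R2: [0, 0, 0, 800/31]
R4 ← R4 + (5)·R3: [0, 0, 0, 0]
3 nonzero rows, so rank(TC) = 3.

3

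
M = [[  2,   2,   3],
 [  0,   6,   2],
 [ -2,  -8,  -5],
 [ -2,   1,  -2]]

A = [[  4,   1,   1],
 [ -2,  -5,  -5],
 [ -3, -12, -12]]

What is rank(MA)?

First compute MA:
[[ -5, -44, -44],
 [-18, -54, -54],
 [ 23,  98,  98],
 [ -4,  17,  17]]
Now row reduce the product.
R2 ← R2 − (18/5)·R1: [0, 522/5, 522/5]
R3 ← R3 + (23/5)·R1: [0, -522/5, -522/5]
R4 ← R4 − (4/5)·R1: [0, 261/5, 261/5]
R3 ← R3 + R2: [0, 0, 0]
R4 ← R4 − (1/2)·R2: [0, 0, 0]
2 nonzero rows, so rank(MA) = 2.

2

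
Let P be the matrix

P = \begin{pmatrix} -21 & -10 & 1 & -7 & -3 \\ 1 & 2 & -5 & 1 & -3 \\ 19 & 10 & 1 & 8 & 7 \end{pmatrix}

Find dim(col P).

Row reduce to echelon form.
R2 ← R2 + (1/21)·R1: [0, 32/21, -104/21, 2/3, -22/7]
R3 ← R3 + (19/21)·R1: [0, 20/21, 40/21, 5/3, 30/7]
R3 ← R3 − (5/8)·R2: [0, 0, 5, 5/4, 25/4]
Echelon form has 3 nonzero rows, so rank(P) = 3.
The column space has dimension equal to the rank: 3.

3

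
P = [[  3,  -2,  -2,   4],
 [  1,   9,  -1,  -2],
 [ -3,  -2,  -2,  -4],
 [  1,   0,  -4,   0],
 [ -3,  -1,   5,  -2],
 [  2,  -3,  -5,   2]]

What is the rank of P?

3

Row reduce to echelon form.
R2 ← R2 − (1/3)·R1: [0, 29/3, -1/3, -10/3]
R3 ← R3 + R1: [0, -4, -4, 0]
R4 ← R4 − (1/3)·R1: [0, 2/3, -10/3, -4/3]
R5 ← R5 + R1: [0, -3, 3, 2]
R6 ← R6 − (2/3)·R1: [0, -5/3, -11/3, -2/3]
R3 ← R3 + (12/29)·R2: [0, 0, -120/29, -40/29]
R4 ← R4 − (2/29)·R2: [0, 0, -96/29, -32/29]
R5 ← R5 + (9/29)·R2: [0, 0, 84/29, 28/29]
R6 ← R6 + (5/29)·R2: [0, 0, -108/29, -36/29]
R4 ← R4 − (4/5)·R3: [0, 0, 0, 0]
R5 ← R5 + (7/10)·R3: [0, 0, 0, 0]
R6 ← R6 − (9/10)·R3: [0, 0, 0, 0]
Echelon form has 3 nonzero rows, so rank(P) = 3.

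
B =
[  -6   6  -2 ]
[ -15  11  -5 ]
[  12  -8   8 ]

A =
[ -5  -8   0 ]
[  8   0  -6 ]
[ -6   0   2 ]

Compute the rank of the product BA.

3

First compute BA:
[[ 90,  48, -40],
 [193, 120, -76],
 [-172, -96,  64]]
Now row reduce the product.
R2 ← R2 − (193/90)·R1: [0, 256/15, 88/9]
R3 ← R3 + (86/45)·R1: [0, -64/15, -112/9]
R3 ← R3 + (1/4)·R2: [0, 0, -10]
3 nonzero rows, so rank(BA) = 3.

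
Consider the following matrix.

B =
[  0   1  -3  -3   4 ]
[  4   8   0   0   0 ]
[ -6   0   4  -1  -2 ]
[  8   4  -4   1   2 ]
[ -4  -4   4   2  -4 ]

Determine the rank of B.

3

Row reduce to echelon form.
Swap R1 ↔ R2
R3 ← R3 + (3/2)·R1: [0, 12, 4, -1, -2]
R4 ← R4 − (2)·R1: [0, -12, -4, 1, 2]
R5 ← R5 + R1: [0, 4, 4, 2, -4]
R3 ← R3 − (12)·R2: [0, 0, 40, 35, -50]
R4 ← R4 + (12)·R2: [0, 0, -40, -35, 50]
R5 ← R5 − (4)·R2: [0, 0, 16, 14, -20]
R4 ← R4 + R3: [0, 0, 0, 0, 0]
R5 ← R5 − (2/5)·R3: [0, 0, 0, 0, 0]
Echelon form has 3 nonzero rows, so rank(B) = 3.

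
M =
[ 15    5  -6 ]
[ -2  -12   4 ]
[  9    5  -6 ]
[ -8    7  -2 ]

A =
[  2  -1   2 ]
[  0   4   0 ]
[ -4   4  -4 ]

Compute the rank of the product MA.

First compute MA:
[[ 54, -19,  54],
 [-20, -30, -20],
 [ 42, -13,  42],
 [ -8,  28,  -8]]
Now row reduce the product.
R2 ← R2 + (10/27)·R1: [0, -1000/27, 0]
R3 ← R3 − (7/9)·R1: [0, 16/9, 0]
R4 ← R4 + (4/27)·R1: [0, 680/27, 0]
R3 ← R3 + (6/125)·R2: [0, 0, 0]
R4 ← R4 + (17/25)·R2: [0, 0, 0]
2 nonzero rows, so rank(MA) = 2.

2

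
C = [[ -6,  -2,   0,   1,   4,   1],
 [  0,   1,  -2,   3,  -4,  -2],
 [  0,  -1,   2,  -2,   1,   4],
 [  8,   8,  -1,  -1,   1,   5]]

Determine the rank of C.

Row reduce to echelon form.
R4 ← R4 + (4/3)·R1: [0, 16/3, -1, 1/3, 19/3, 19/3]
R3 ← R3 + R2: [0, 0, 0, 1, -3, 2]
R4 ← R4 − (16/3)·R2: [0, 0, 29/3, -47/3, 83/3, 17]
Swap R3 ↔ R4
Echelon form has 4 nonzero rows, so rank(C) = 4.

4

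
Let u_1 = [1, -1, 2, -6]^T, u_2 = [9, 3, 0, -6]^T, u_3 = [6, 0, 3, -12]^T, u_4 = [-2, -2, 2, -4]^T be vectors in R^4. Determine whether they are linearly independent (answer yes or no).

no

Form the matrix with these vectors as rows and row reduce.
R2 ← R2 − (9)·R1: [0, 12, -18, 48]
R3 ← R3 − (6)·R1: [0, 6, -9, 24]
R4 ← R4 + (2)·R1: [0, -4, 6, -16]
R3 ← R3 − (1/2)·R2: [0, 0, 0, 0]
R4 ← R4 + (1/3)·R2: [0, 0, 0, 0]
2 nonzero rows, so the 4 vectors span a space of dimension 2.
Since 2 < 4, the vectors are linearly dependent.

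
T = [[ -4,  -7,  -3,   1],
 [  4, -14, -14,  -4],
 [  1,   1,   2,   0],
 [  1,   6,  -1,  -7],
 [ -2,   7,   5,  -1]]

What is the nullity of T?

0

Row reduce to echelon form.
R2 ← R2 + R1: [0, -21, -17, -3]
R3 ← R3 + (1/4)·R1: [0, -3/4, 5/4, 1/4]
R4 ← R4 + (1/4)·R1: [0, 17/4, -7/4, -27/4]
R5 ← R5 − (1/2)·R1: [0, 21/2, 13/2, -3/2]
R3 ← R3 − (1/28)·R2: [0, 0, 13/7, 5/14]
R4 ← R4 + (17/84)·R2: [0, 0, -109/21, -103/14]
R5 ← R5 + (1/2)·R2: [0, 0, -2, -3]
R4 ← R4 + (109/39)·R3: [0, 0, 0, -248/39]
R5 ← R5 + (14/13)·R3: [0, 0, 0, -34/13]
R5 ← R5 − (51/124)·R4: [0, 0, 0, 0]
4 nonzero rows, so rank(T) = 4.
T has 4 columns; by rank–nullity, nullity = 4 − 4 = 0.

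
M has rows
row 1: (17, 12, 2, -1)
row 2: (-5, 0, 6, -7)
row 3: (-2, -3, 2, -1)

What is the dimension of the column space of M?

Row reduce to echelon form.
R2 ← R2 + (5/17)·R1: [0, 60/17, 112/17, -124/17]
R3 ← R3 + (2/17)·R1: [0, -27/17, 38/17, -19/17]
R3 ← R3 + (9/20)·R2: [0, 0, 26/5, -22/5]
Echelon form has 3 nonzero rows, so rank(M) = 3.
The column space has dimension equal to the rank: 3.

3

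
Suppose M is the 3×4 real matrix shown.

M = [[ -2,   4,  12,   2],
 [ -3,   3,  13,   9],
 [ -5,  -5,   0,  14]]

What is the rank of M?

Row reduce to echelon form.
R2 ← R2 − (3/2)·R1: [0, -3, -5, 6]
R3 ← R3 − (5/2)·R1: [0, -15, -30, 9]
R3 ← R3 − (5)·R2: [0, 0, -5, -21]
Echelon form has 3 nonzero rows, so rank(M) = 3.

3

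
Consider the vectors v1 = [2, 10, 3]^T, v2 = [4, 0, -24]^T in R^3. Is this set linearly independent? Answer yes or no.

yes

Form the matrix with these vectors as rows and row reduce.
R2 ← R2 − (2)·R1: [0, -20, -30]
2 nonzero rows, so the 2 vectors span a space of dimension 2.
Since 2 = 2, the vectors are linearly independent.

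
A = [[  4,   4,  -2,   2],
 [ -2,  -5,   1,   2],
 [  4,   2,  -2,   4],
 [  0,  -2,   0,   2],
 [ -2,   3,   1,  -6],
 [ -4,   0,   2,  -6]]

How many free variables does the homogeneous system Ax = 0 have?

Row reduce to echelon form.
R2 ← R2 + (1/2)·R1: [0, -3, 0, 3]
R3 ← R3 − R1: [0, -2, 0, 2]
R5 ← R5 + (1/2)·R1: [0, 5, 0, -5]
R6 ← R6 + R1: [0, 4, 0, -4]
R3 ← R3 − (2/3)·R2: [0, 0, 0, 0]
R4 ← R4 − (2/3)·R2: [0, 0, 0, 0]
R5 ← R5 + (5/3)·R2: [0, 0, 0, 0]
R6 ← R6 + (4/3)·R2: [0, 0, 0, 0]
2 nonzero rows, so rank(A) = 2.
A has 4 columns; by rank–nullity, nullity = 4 − 2 = 2.

2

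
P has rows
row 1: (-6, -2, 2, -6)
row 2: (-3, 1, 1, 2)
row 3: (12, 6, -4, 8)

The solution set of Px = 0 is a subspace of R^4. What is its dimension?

Row reduce to echelon form.
R2 ← R2 − (1/2)·R1: [0, 2, 0, 5]
R3 ← R3 + (2)·R1: [0, 2, 0, -4]
R3 ← R3 − R2: [0, 0, 0, -9]
3 nonzero rows, so rank(P) = 3.
P has 4 columns; by rank–nullity, nullity = 4 − 3 = 1.

1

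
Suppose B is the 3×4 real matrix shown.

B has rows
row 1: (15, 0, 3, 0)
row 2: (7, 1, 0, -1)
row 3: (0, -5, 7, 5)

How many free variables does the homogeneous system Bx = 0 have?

Row reduce to echelon form.
R2 ← R2 − (7/15)·R1: [0, 1, -7/5, -1]
R3 ← R3 + (5)·R2: [0, 0, 0, 0]
2 nonzero rows, so rank(B) = 2.
B has 4 columns; by rank–nullity, nullity = 4 − 2 = 2.

2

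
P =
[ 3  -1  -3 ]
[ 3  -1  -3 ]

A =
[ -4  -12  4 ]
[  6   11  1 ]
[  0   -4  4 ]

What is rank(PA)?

1

First compute PA:
[[-18, -35,  -1],
 [-18, -35,  -1]]
Now row reduce the product.
R2 ← R2 − R1: [0, 0, 0]
1 nonzero row, so rank(PA) = 1.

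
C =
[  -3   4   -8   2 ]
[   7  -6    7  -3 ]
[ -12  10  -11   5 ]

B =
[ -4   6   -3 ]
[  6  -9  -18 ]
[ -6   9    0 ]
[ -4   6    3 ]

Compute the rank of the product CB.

First compute CB:
[[ 76, -114, -57],
 [-94, 141,  78],
 [154, -231, -129]]
Now row reduce the product.
R2 ← R2 + (47/38)·R1: [0, 0, 15/2]
R3 ← R3 − (77/38)·R1: [0, 0, -27/2]
R3 ← R3 + (9/5)·R2: [0, 0, 0]
2 nonzero rows, so rank(CB) = 2.

2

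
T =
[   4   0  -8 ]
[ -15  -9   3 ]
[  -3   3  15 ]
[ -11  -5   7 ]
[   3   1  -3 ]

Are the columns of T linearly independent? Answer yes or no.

Row reduce T to echelon form.
R2 ← R2 + (15/4)·R1: [0, -9, -27]
R3 ← R3 + (3/4)·R1: [0, 3, 9]
R4 ← R4 + (11/4)·R1: [0, -5, -15]
R5 ← R5 − (3/4)·R1: [0, 1, 3]
R3 ← R3 + (1/3)·R2: [0, 0, 0]
R4 ← R4 − (5/9)·R2: [0, 0, 0]
R5 ← R5 + (1/9)·R2: [0, 0, 0]
2 pivots among 3 columns.
Only 2 < 3 pivot columns, so the columns are linearly dependent.

no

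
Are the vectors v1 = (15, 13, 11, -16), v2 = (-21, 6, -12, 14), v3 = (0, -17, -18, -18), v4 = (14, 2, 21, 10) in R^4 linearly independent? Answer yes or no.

yes

Form the matrix with these vectors as rows and row reduce.
R2 ← R2 + (7/5)·R1: [0, 121/5, 17/5, -42/5]
R4 ← R4 − (14/15)·R1: [0, -152/15, 161/15, 374/15]
R3 ← R3 + (85/121)·R2: [0, 0, -1889/121, -2892/121]
R4 ← R4 + (152/363)·R2: [0, 0, 1471/121, 7774/363]
R4 ← R4 + (1471/1889)·R3: [0, 0, 0, 15890/5667]
4 nonzero rows, so the 4 vectors span a space of dimension 4.
Since 4 = 4, the vectors are linearly independent.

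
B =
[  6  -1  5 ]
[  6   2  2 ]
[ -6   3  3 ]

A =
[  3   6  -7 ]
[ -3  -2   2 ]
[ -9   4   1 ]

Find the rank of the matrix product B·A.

3

First compute BA:
[[-24,  58, -39],
 [ -6,  40, -36],
 [-54, -30,  51]]
Now row reduce the product.
R2 ← R2 − (1/4)·R1: [0, 51/2, -105/4]
R3 ← R3 − (9/4)·R1: [0, -321/2, 555/4]
R3 ← R3 + (107/17)·R2: [0, 0, -450/17]
3 nonzero rows, so rank(BA) = 3.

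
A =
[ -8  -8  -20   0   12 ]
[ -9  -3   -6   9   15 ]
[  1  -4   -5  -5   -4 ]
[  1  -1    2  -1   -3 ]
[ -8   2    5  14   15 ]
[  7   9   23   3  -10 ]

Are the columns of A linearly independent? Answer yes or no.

Row reduce A to echelon form.
R2 ← R2 − (9/8)·R1: [0, 6, 33/2, 9, 3/2]
R3 ← R3 + (1/8)·R1: [0, -5, -15/2, -5, -5/2]
R4 ← R4 + (1/8)·R1: [0, -2, -1/2, -1, -3/2]
R5 ← R5 − R1: [0, 10, 25, 14, 3]
R6 ← R6 + (7/8)·R1: [0, 2, 11/2, 3, 1/2]
R3 ← R3 + (5/6)·R2: [0, 0, 25/4, 5/2, -5/4]
R4 ← R4 + (1/3)·R2: [0, 0, 5, 2, -1]
R5 ← R5 − (5/3)·R2: [0, 0, -5/2, -1, 1/2]
R6 ← R6 − (1/3)·R2: [0, 0, 0, 0, 0]
R4 ← R4 − (4/5)·R3: [0, 0, 0, 0, 0]
R5 ← R5 + (2/5)·R3: [0, 0, 0, 0, 0]
3 pivots among 5 columns.
Only 3 < 5 pivot columns, so the columns are linearly dependent.

no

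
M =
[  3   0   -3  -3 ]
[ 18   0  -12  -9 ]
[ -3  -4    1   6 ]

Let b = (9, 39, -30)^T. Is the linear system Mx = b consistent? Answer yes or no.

Row reduce the augmented matrix [M | b].
R2 ← R2 − (6)·R1: [0, 0, 6, 9, -15]
R3 ← R3 + R1: [0, -4, -2, 3, -21]
Swap R2 ↔ R3
The echelon form has 3 nonzero rows, and every pivot lies in the first 4 columns, so rank(M) = rank([M|b]) = 3.
The system is consistent.

yes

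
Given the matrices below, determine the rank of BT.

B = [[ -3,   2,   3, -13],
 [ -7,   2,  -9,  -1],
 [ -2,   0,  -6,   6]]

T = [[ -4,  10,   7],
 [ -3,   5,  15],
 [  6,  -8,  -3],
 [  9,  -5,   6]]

First compute BT:
[[-93,  21, -78],
 [-41,  17,   2],
 [ 26,  -2,  40]]
Now row reduce the product.
R2 ← R2 − (41/93)·R1: [0, 240/31, 1128/31]
R3 ← R3 + (26/93)·R1: [0, 120/31, 564/31]
R3 ← R3 − (1/2)·R2: [0, 0, 0]
2 nonzero rows, so rank(BT) = 2.

2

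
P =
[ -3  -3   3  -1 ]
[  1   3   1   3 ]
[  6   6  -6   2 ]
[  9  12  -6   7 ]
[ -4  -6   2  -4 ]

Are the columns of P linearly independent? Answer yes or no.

Row reduce P to echelon form.
R2 ← R2 + (1/3)·R1: [0, 2, 2, 8/3]
R3 ← R3 + (2)·R1: [0, 0, 0, 0]
R4 ← R4 + (3)·R1: [0, 3, 3, 4]
R5 ← R5 − (4/3)·R1: [0, -2, -2, -8/3]
R4 ← R4 − (3/2)·R2: [0, 0, 0, 0]
R5 ← R5 + R2: [0, 0, 0, 0]
2 pivots among 4 columns.
Only 2 < 4 pivot columns, so the columns are linearly dependent.

no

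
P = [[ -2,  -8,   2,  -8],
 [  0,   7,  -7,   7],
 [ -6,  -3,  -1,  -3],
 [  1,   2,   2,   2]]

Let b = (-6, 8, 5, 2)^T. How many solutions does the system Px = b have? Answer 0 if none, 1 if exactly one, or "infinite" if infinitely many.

Row reduce the augmented matrix [P | b].
R3 ← R3 − (3)·R1: [0, 21, -7, 21, 23]
R4 ← R4 + (1/2)·R1: [0, -2, 3, -2, -1]
R3 ← R3 − (3)·R2: [0, 0, 14, 0, -1]
R4 ← R4 + (2/7)·R2: [0, 0, 1, 0, 9/7]
R4 ← R4 − (1/14)·R3: [0, 0, 0, 0, 19/14]
The echelon form has 4 nonzero rows; the last pivot sits in the augmented column, so rank(P) = 3 but rank([P|b]) = 4.
Since the ranks differ, the system is inconsistent.
It has no solutions.

0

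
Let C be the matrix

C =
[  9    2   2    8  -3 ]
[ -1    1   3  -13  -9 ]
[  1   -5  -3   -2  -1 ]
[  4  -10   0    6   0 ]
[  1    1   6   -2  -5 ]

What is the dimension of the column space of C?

Row reduce to echelon form.
R2 ← R2 + (1/9)·R1: [0, 11/9, 29/9, -109/9, -28/3]
R3 ← R3 − (1/9)·R1: [0, -47/9, -29/9, -26/9, -2/3]
R4 ← R4 − (4/9)·R1: [0, -98/9, -8/9, 22/9, 4/3]
R5 ← R5 − (1/9)·R1: [0, 7/9, 52/9, -26/9, -14/3]
R3 ← R3 + (47/11)·R2: [0, 0, 116/11, -601/11, -446/11]
R4 ← R4 + (98/11)·R2: [0, 0, 306/11, -1160/11, -900/11]
R5 ← R5 − (7/11)·R2: [0, 0, 41/11, 53/11, 14/11]
R4 ← R4 − (153/58)·R3: [0, 0, 0, 2243/58, 729/29]
R5 ← R5 − (41/116)·R3: [0, 0, 0, 2799/116, 905/58]
R5 ← R5 − (2799/4486)·R4: [0, 0, 0, 0, -182/2243]
Echelon form has 5 nonzero rows, so rank(C) = 5.
The column space has dimension equal to the rank: 5.

5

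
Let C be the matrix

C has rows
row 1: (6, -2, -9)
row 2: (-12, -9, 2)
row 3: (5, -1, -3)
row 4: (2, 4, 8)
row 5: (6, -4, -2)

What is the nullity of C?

0

Row reduce to echelon form.
R2 ← R2 + (2)·R1: [0, -13, -16]
R3 ← R3 − (5/6)·R1: [0, 2/3, 9/2]
R4 ← R4 − (1/3)·R1: [0, 14/3, 11]
R5 ← R5 − R1: [0, -2, 7]
R3 ← R3 + (2/39)·R2: [0, 0, 287/78]
R4 ← R4 + (14/39)·R2: [0, 0, 205/39]
R5 ← R5 − (2/13)·R2: [0, 0, 123/13]
R4 ← R4 − (10/7)·R3: [0, 0, 0]
R5 ← R5 − (18/7)·R3: [0, 0, 0]
3 nonzero rows, so rank(C) = 3.
C has 3 columns; by rank–nullity, nullity = 3 − 3 = 0.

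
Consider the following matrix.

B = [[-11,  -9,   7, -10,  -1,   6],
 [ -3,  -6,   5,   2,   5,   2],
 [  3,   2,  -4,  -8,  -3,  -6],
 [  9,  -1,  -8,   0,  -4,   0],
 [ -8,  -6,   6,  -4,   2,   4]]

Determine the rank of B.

Row reduce to echelon form.
R2 ← R2 − (3/11)·R1: [0, -39/11, 34/11, 52/11, 58/11, 4/11]
R3 ← R3 + (3/11)·R1: [0, -5/11, -23/11, -118/11, -36/11, -48/11]
R4 ← R4 + (9/11)·R1: [0, -92/11, -25/11, -90/11, -53/11, 54/11]
R5 ← R5 − (8/11)·R1: [0, 6/11, 10/11, 36/11, 30/11, -4/11]
R3 ← R3 − (5/39)·R2: [0, 0, -97/39, -34/3, -154/39, -172/39]
R4 ← R4 − (92/39)·R2: [0, 0, -373/39, -58/3, -673/39, 158/39]
R5 ← R5 + (2/13)·R2: [0, 0, 18/13, 4, 46/13, -4/13]
R4 ← R4 − (373/97)·R3: [0, 0, 0, 2352/97, -201/97, 2038/97]
R5 ← R5 + (54/97)·R3: [0, 0, 0, -224/97, 130/97, -268/97]
R5 ← R5 + (2/21)·R4: [0, 0, 0, 0, 8/7, -16/21]
Echelon form has 5 nonzero rows, so rank(B) = 5.

5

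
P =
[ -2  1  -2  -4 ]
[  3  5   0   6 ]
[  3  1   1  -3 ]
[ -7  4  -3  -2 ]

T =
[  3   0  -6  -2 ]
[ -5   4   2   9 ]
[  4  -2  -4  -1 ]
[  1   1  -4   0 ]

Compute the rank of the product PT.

3

First compute PT:
[[-23,   4,  38,  15],
 [-10,  26, -32,  39],
 [  5,  -1,  -8,   2],
 [-55,  20,  70,  53]]
Now row reduce the product.
R2 ← R2 − (10/23)·R1: [0, 558/23, -1116/23, 747/23]
R3 ← R3 + (5/23)·R1: [0, -3/23, 6/23, 121/23]
R4 ← R4 − (55/23)·R1: [0, 240/23, -480/23, 394/23]
R3 ← R3 + (1/186)·R2: [0, 0, 0, 337/62]
R4 ← R4 − (40/93)·R2: [0, 0, 0, 98/31]
R4 ← R4 − (196/337)·R3: [0, 0, 0, 0]
3 nonzero rows, so rank(PT) = 3.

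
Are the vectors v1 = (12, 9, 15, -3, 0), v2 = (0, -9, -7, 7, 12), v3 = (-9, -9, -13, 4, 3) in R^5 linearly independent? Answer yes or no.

Form the matrix with these vectors as rows and row reduce.
R3 ← R3 + (3/4)·R1: [0, -9/4, -7/4, 7/4, 3]
R3 ← R3 − (1/4)·R2: [0, 0, 0, 0, 0]
2 nonzero rows, so the 3 vectors span a space of dimension 2.
Since 2 < 3, the vectors are linearly dependent.

no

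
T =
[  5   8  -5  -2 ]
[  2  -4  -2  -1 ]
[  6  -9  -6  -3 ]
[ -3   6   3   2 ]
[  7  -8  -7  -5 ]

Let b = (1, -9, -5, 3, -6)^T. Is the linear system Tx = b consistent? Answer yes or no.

no

Row reduce the augmented matrix [T | b].
R2 ← R2 − (2/5)·R1: [0, -36/5, 0, -1/5, -47/5]
R3 ← R3 − (6/5)·R1: [0, -93/5, 0, -3/5, -31/5]
R4 ← R4 + (3/5)·R1: [0, 54/5, 0, 4/5, 18/5]
R5 ← R5 − (7/5)·R1: [0, -96/5, 0, -11/5, -37/5]
R3 ← R3 − (31/12)·R2: [0, 0, 0, -1/12, 217/12]
R4 ← R4 + (3/2)·R2: [0, 0, 0, 1/2, -21/2]
R5 ← R5 − (8/3)·R2: [0, 0, 0, -5/3, 53/3]
R4 ← R4 + (6)·R3: [0, 0, 0, 0, 98]
R5 ← R5 − (20)·R3: [0, 0, 0, 0, -344]
R5 ← R5 + (172/49)·R4: [0, 0, 0, 0, 0]
The echelon form has 4 nonzero rows; the last pivot sits in the augmented column, so rank(T) = 3 but rank([T|b]) = 4.
Since the ranks differ, the system is inconsistent.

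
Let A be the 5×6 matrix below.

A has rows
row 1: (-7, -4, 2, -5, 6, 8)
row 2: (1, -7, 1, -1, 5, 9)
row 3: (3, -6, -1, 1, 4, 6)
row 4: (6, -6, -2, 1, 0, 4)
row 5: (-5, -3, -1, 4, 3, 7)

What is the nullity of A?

Row reduce to echelon form.
R2 ← R2 + (1/7)·R1: [0, -53/7, 9/7, -12/7, 41/7, 71/7]
R3 ← R3 + (3/7)·R1: [0, -54/7, -1/7, -8/7, 46/7, 66/7]
R4 ← R4 + (6/7)·R1: [0, -66/7, -2/7, -23/7, 36/7, 76/7]
R5 ← R5 − (5/7)·R1: [0, -1/7, -17/7, 53/7, -9/7, 9/7]
R3 ← R3 − (54/53)·R2: [0, 0, -77/53, 32/53, 32/53, -48/53]
R4 ← R4 − (66/53)·R2: [0, 0, -100/53, -61/53, -114/53, -94/53]
R5 ← R5 − (1/53)·R2: [0, 0, -130/53, 403/53, -74/53, 58/53]
R4 ← R4 − (100/77)·R3: [0, 0, 0, -149/77, -226/77, -46/77]
R5 ← R5 − (130/77)·R3: [0, 0, 0, 507/77, -186/77, 202/77]
R5 ← R5 + (507/149)·R4: [0, 0, 0, 0, -1848/149, 88/149]
5 nonzero rows, so rank(A) = 5.
A has 6 columns; by rank–nullity, nullity = 6 − 5 = 1.

1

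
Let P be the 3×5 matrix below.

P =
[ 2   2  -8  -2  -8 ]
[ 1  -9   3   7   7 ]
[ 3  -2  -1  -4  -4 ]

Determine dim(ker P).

Row reduce to echelon form.
R2 ← R2 − (1/2)·R1: [0, -10, 7, 8, 11]
R3 ← R3 − (3/2)·R1: [0, -5, 11, -1, 8]
R3 ← R3 − (1/2)·R2: [0, 0, 15/2, -5, 5/2]
3 nonzero rows, so rank(P) = 3.
P has 5 columns; by rank–nullity, nullity = 5 − 3 = 2.

2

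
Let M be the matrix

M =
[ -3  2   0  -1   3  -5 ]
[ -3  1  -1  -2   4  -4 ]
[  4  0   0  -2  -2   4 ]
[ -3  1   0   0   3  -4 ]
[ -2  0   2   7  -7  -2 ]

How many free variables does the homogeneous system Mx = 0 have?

2

Row reduce to echelon form.
R2 ← R2 − R1: [0, -1, -1, -1, 1, 1]
R3 ← R3 + (4/3)·R1: [0, 8/3, 0, -10/3, 2, -8/3]
R4 ← R4 − R1: [0, -1, 0, 1, 0, 1]
R5 ← R5 − (2/3)·R1: [0, -4/3, 2, 23/3, -9, 4/3]
R3 ← R3 + (8/3)·R2: [0, 0, -8/3, -6, 14/3, 0]
R4 ← R4 − R2: [0, 0, 1, 2, -1, 0]
R5 ← R5 − (4/3)·R2: [0, 0, 10/3, 9, -31/3, 0]
R4 ← R4 + (3/8)·R3: [0, 0, 0, -1/4, 3/4, 0]
R5 ← R5 + (5/4)·R3: [0, 0, 0, 3/2, -9/2, 0]
R5 ← R5 + (6)·R4: [0, 0, 0, 0, 0, 0]
4 nonzero rows, so rank(M) = 4.
M has 6 columns; by rank–nullity, nullity = 6 − 4 = 2.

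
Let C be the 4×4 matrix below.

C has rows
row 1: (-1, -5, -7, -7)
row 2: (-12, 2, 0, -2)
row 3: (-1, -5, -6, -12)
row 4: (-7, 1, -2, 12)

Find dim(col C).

4

Row reduce to echelon form.
R2 ← R2 − (12)·R1: [0, 62, 84, 82]
R3 ← R3 − R1: [0, 0, 1, -5]
R4 ← R4 − (7)·R1: [0, 36, 47, 61]
R4 ← R4 − (18/31)·R2: [0, 0, -55/31, 415/31]
R4 ← R4 + (55/31)·R3: [0, 0, 0, 140/31]
Echelon form has 4 nonzero rows, so rank(C) = 4.
The column space has dimension equal to the rank: 4.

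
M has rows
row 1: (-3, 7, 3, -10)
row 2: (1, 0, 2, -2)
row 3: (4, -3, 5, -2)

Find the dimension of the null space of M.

1

Row reduce to echelon form.
R2 ← R2 + (1/3)·R1: [0, 7/3, 3, -16/3]
R3 ← R3 + (4/3)·R1: [0, 19/3, 9, -46/3]
R3 ← R3 − (19/7)·R2: [0, 0, 6/7, -6/7]
3 nonzero rows, so rank(M) = 3.
M has 4 columns; by rank–nullity, nullity = 4 − 3 = 1.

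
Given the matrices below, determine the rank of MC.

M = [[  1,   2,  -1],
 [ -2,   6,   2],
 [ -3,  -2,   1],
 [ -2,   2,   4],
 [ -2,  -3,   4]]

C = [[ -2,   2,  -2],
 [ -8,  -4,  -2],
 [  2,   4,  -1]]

2

First compute MC:
[[-20, -10,  -5],
 [-40, -20, -10],
 [ 24,   6,   9],
 [ -4,   4,  -4],
 [ 36,  24,   6]]
Now row reduce the product.
R2 ← R2 − (2)·R1: [0, 0, 0]
R3 ← R3 + (6/5)·R1: [0, -6, 3]
R4 ← R4 − (1/5)·R1: [0, 6, -3]
R5 ← R5 + (9/5)·R1: [0, 6, -3]
Swap R2 ↔ R3
R4 ← R4 + R2: [0, 0, 0]
R5 ← R5 + R2: [0, 0, 0]
2 nonzero rows, so rank(MC) = 2.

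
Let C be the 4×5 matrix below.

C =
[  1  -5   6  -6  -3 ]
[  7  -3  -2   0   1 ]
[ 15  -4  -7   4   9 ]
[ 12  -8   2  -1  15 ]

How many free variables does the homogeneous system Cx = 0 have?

1

Row reduce to echelon form.
R2 ← R2 − (7)·R1: [0, 32, -44, 42, 22]
R3 ← R3 − (15)·R1: [0, 71, -97, 94, 54]
R4 ← R4 − (12)·R1: [0, 52, -70, 71, 51]
R3 ← R3 − (71/32)·R2: [0, 0, 5/8, 13/16, 83/16]
R4 ← R4 − (13/8)·R2: [0, 0, 3/2, 11/4, 61/4]
R4 ← R4 − (12/5)·R3: [0, 0, 0, 4/5, 14/5]
4 nonzero rows, so rank(C) = 4.
C has 5 columns; by rank–nullity, nullity = 5 − 4 = 1.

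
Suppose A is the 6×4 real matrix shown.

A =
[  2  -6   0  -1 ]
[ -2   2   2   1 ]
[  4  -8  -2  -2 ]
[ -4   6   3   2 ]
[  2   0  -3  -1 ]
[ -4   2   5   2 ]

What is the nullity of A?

2

Row reduce to echelon form.
R2 ← R2 + R1: [0, -4, 2, 0]
R3 ← R3 − (2)·R1: [0, 4, -2, 0]
R4 ← R4 + (2)·R1: [0, -6, 3, 0]
R5 ← R5 − R1: [0, 6, -3, 0]
R6 ← R6 + (2)·R1: [0, -10, 5, 0]
R3 ← R3 + R2: [0, 0, 0, 0]
R4 ← R4 − (3/2)·R2: [0, 0, 0, 0]
R5 ← R5 + (3/2)·R2: [0, 0, 0, 0]
R6 ← R6 − (5/2)·R2: [0, 0, 0, 0]
2 nonzero rows, so rank(A) = 2.
A has 4 columns; by rank–nullity, nullity = 4 − 2 = 2.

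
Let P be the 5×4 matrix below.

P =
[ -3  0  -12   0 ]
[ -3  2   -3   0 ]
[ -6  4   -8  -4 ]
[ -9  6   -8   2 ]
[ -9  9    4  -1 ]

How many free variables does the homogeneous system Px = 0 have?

1

Row reduce to echelon form.
R2 ← R2 − R1: [0, 2, 9, 0]
R3 ← R3 − (2)·R1: [0, 4, 16, -4]
R4 ← R4 − (3)·R1: [0, 6, 28, 2]
R5 ← R5 − (3)·R1: [0, 9, 40, -1]
R3 ← R3 − (2)·R2: [0, 0, -2, -4]
R4 ← R4 − (3)·R2: [0, 0, 1, 2]
R5 ← R5 − (9/2)·R2: [0, 0, -1/2, -1]
R4 ← R4 + (1/2)·R3: [0, 0, 0, 0]
R5 ← R5 − (1/4)·R3: [0, 0, 0, 0]
3 nonzero rows, so rank(P) = 3.
P has 4 columns; by rank–nullity, nullity = 4 − 3 = 1.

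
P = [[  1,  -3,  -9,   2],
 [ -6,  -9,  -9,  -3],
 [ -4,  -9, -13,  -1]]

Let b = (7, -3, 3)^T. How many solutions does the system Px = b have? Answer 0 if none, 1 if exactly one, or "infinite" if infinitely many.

0

Row reduce the augmented matrix [P | b].
R2 ← R2 + (6)·R1: [0, -27, -63, 9, 39]
R3 ← R3 + (4)·R1: [0, -21, -49, 7, 31]
R3 ← R3 − (7/9)·R2: [0, 0, 0, 0, 2/3]
The echelon form has 3 nonzero rows; the last pivot sits in the augmented column, so rank(P) = 2 but rank([P|b]) = 3.
Since the ranks differ, the system is inconsistent.
It has no solutions.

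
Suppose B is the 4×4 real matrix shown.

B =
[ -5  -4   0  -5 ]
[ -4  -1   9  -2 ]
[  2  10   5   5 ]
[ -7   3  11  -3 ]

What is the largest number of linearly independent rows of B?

3

Row reduce to echelon form.
R2 ← R2 − (4/5)·R1: [0, 11/5, 9, 2]
R3 ← R3 + (2/5)·R1: [0, 42/5, 5, 3]
R4 ← R4 − (7/5)·R1: [0, 43/5, 11, 4]
R3 ← R3 − (42/11)·R2: [0, 0, -323/11, -51/11]
R4 ← R4 − (43/11)·R2: [0, 0, -266/11, -42/11]
R4 ← R4 − (14/17)·R3: [0, 0, 0, 0]
Echelon form has 3 nonzero rows, so rank(B) = 3.
The rank gives the maximum number of linearly independent rows: 3.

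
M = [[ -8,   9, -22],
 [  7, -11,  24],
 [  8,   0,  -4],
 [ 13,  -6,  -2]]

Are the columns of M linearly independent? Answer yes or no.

yes

Row reduce M to echelon form.
R2 ← R2 + (7/8)·R1: [0, -25/8, 19/4]
R3 ← R3 + R1: [0, 9, -26]
R4 ← R4 + (13/8)·R1: [0, 69/8, -151/4]
R3 ← R3 + (72/25)·R2: [0, 0, -308/25]
R4 ← R4 + (69/25)·R2: [0, 0, -616/25]
R4 ← R4 − (2)·R3: [0, 0, 0]
3 pivots among 3 columns.
Every column is a pivot column, so the columns are linearly independent.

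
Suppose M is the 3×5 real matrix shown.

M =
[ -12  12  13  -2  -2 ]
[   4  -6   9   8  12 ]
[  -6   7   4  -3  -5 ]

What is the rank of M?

Row reduce to echelon form.
R2 ← R2 + (1/3)·R1: [0, -2, 40/3, 22/3, 34/3]
R3 ← R3 − (1/2)·R1: [0, 1, -5/2, -2, -4]
R3 ← R3 + (1/2)·R2: [0, 0, 25/6, 5/3, 5/3]
Echelon form has 3 nonzero rows, so rank(M) = 3.

3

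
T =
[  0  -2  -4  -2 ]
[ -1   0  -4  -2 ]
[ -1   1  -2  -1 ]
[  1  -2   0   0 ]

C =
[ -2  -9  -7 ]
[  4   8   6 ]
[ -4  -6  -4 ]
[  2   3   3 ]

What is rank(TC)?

2

First compute TC:
[[  4,   2,  -2],
 [ 14,  27,  17],
 [ 12,  26,  18],
 [-10, -25, -19]]
Now row reduce the product.
R2 ← R2 − (7/2)·R1: [0, 20, 24]
R3 ← R3 − (3)·R1: [0, 20, 24]
R4 ← R4 + (5/2)·R1: [0, -20, -24]
R3 ← R3 − R2: [0, 0, 0]
R4 ← R4 + R2: [0, 0, 0]
2 nonzero rows, so rank(TC) = 2.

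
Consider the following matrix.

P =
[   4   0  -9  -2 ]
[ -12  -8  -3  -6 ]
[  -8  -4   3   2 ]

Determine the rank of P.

3

Row reduce to echelon form.
R2 ← R2 + (3)·R1: [0, -8, -30, -12]
R3 ← R3 + (2)·R1: [0, -4, -15, -2]
R3 ← R3 − (1/2)·R2: [0, 0, 0, 4]
Echelon form has 3 nonzero rows, so rank(P) = 3.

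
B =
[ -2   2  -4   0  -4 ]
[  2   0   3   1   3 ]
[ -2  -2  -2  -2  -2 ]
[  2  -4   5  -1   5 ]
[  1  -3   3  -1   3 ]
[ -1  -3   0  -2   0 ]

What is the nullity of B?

Row reduce to echelon form.
R2 ← R2 + R1: [0, 2, -1, 1, -1]
R3 ← R3 − R1: [0, -4, 2, -2, 2]
R4 ← R4 + R1: [0, -2, 1, -1, 1]
R5 ← R5 + (1/2)·R1: [0, -2, 1, -1, 1]
R6 ← R6 − (1/2)·R1: [0, -4, 2, -2, 2]
R3 ← R3 + (2)·R2: [0, 0, 0, 0, 0]
R4 ← R4 + R2: [0, 0, 0, 0, 0]
R5 ← R5 + R2: [0, 0, 0, 0, 0]
R6 ← R6 + (2)·R2: [0, 0, 0, 0, 0]
2 nonzero rows, so rank(B) = 2.
B has 5 columns; by rank–nullity, nullity = 5 − 2 = 3.

3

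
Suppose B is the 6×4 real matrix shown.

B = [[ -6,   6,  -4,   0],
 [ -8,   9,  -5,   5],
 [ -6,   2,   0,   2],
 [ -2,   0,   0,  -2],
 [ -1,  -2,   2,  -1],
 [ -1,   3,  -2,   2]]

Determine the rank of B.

4

Row reduce to echelon form.
R2 ← R2 − (4/3)·R1: [0, 1, 1/3, 5]
R3 ← R3 − R1: [0, -4, 4, 2]
R4 ← R4 − (1/3)·R1: [0, -2, 4/3, -2]
R5 ← R5 − (1/6)·R1: [0, -3, 8/3, -1]
R6 ← R6 − (1/6)·R1: [0, 2, -4/3, 2]
R3 ← R3 + (4)·R2: [0, 0, 16/3, 22]
R4 ← R4 + (2)·R2: [0, 0, 2, 8]
R5 ← R5 + (3)·R2: [0, 0, 11/3, 14]
R6 ← R6 − (2)·R2: [0, 0, -2, -8]
R4 ← R4 − (3/8)·R3: [0, 0, 0, -1/4]
R5 ← R5 − (11/16)·R3: [0, 0, 0, -9/8]
R6 ← R6 + (3/8)·R3: [0, 0, 0, 1/4]
R5 ← R5 − (9/2)·R4: [0, 0, 0, 0]
R6 ← R6 + R4: [0, 0, 0, 0]
Echelon form has 4 nonzero rows, so rank(B) = 4.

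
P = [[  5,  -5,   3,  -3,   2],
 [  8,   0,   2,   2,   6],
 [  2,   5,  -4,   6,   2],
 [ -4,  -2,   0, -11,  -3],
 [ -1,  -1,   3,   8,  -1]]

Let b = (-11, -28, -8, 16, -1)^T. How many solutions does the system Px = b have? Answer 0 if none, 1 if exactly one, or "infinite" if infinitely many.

1

Row reduce the augmented matrix [P | b].
R2 ← R2 − (8/5)·R1: [0, 8, -14/5, 34/5, 14/5, -52/5]
R3 ← R3 − (2/5)·R1: [0, 7, -26/5, 36/5, 6/5, -18/5]
R4 ← R4 + (4/5)·R1: [0, -6, 12/5, -67/5, -7/5, 36/5]
R5 ← R5 + (1/5)·R1: [0, -2, 18/5, 37/5, -3/5, -16/5]
R3 ← R3 − (7/8)·R2: [0, 0, -11/4, 5/4, -5/4, 11/2]
R4 ← R4 + (3/4)·R2: [0, 0, 3/10, -83/10, 7/10, -3/5]
R5 ← R5 + (1/4)·R2: [0, 0, 29/10, 91/10, 1/10, -29/5]
R4 ← R4 + (6/55)·R3: [0, 0, 0, -449/55, 31/55, 0]
R5 ← R5 + (58/55)·R3: [0, 0, 0, 573/55, -67/55, 0]
R5 ← R5 + (573/449)·R4: [0, 0, 0, 0, -224/449, 0]
The echelon form has 5 nonzero rows, and every pivot lies in the first 5 columns, so rank(P) = rank([P|b]) = 5.
The system is consistent.
rank = 5 = number of unknowns, so the solution is unique.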